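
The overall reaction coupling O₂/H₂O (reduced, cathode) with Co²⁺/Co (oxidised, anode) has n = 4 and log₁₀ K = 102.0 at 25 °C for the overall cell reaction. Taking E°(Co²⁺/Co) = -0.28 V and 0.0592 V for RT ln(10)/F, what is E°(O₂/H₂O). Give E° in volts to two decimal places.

+1.23 V

E°cell = (0.0592/n)·log K = (0.0592/4)(102.0) = +1.510 V.
Since O₂/H₂O is the cathode and Co²⁺/Co the anode, E°cell = E°(O₂/H₂O) − E°(Co²⁺/Co).
So E°(O₂/H₂O) = E°cell + E°(Co²⁺/Co) = +1.510 + (-0.28) = +1.23 V.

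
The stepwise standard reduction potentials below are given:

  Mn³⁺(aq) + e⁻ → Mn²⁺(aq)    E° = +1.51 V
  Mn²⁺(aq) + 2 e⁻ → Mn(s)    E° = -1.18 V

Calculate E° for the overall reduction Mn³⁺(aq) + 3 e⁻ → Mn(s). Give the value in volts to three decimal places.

Since ΔG° = −nFE° is additive over sequential reductions, n₃E°₃ = n₁E°₁ + n₂E°₂.
E°₃ = (1×+1.51 + 2×-1.18) / 3 = (-0.850) / 3 = -0.283 V.
E° values themselves are not directly additive — weighting by electron count is essential.

-0.283 V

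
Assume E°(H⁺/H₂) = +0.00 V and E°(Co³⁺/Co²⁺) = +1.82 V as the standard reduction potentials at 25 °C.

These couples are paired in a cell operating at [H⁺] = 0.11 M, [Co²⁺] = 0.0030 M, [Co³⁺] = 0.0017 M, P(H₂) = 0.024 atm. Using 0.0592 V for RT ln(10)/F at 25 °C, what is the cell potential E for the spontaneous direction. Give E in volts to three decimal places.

Co³⁺/Co²⁺ is the cathode (higher E°), H⁺/H₂ the anode: E°cell = +1.82 − (+0.00) = +1.82 V, n = 2.
Overall: 2 Co³⁺(aq) + H₂(g) → 2 Co²⁺(aq) + 2 H⁺(aq)
Q = [Co²⁺]^2·[H⁺]^2 / ([Co³⁺]^2·P(H₂)); log Q = 0.196.
E = E° − (0.0592/n) log Q = +1.82 − (0.0592/2)(0.196) = +1.814 V.

+1.814 V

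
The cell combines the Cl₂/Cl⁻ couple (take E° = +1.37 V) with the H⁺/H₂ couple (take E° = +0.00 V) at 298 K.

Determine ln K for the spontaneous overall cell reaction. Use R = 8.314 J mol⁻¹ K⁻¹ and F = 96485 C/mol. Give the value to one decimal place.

106.7

Cathode: Cl₂/Cl⁻; anode: H⁺/H₂. E°cell = (+1.37) − (+0.00) = +1.37 V, with n = 2.
ΔG° = −nFE° = −RT ln K, so ln K = nFE°/(RT) = (2)(96485)(+1.37) / ((8.314)(298)) = 106.705.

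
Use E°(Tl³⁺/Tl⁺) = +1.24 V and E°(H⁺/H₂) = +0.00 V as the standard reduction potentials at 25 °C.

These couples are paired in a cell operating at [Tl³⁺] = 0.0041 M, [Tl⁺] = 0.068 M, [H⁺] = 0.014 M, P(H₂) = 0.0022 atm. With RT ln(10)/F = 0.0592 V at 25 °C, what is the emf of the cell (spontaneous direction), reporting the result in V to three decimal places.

+1.235 V

Tl³⁺/Tl⁺ is the cathode (higher E°), H⁺/H₂ the anode: E°cell = +1.24 − (+0.00) = +1.24 V, n = 2.
Overall: Tl³⁺(aq) + H₂(g) → Tl⁺(aq) + 2 H⁺(aq)
Q = [Tl⁺]·[H⁺]^2 / ([Tl³⁺]·P(H₂)); log Q = 0.170.
E = E° − (0.0592/n) log Q = +1.24 − (0.0592/2)(0.170) = +1.235 V.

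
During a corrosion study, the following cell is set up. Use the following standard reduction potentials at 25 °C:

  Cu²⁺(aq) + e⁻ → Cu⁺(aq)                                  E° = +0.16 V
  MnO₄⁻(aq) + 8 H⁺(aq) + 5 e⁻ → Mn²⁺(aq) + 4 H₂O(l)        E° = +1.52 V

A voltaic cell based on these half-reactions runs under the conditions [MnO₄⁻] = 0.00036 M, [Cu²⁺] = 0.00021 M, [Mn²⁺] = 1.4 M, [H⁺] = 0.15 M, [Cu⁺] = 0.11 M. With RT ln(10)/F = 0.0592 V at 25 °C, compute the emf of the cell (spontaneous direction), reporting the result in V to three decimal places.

+1.400 V

MnO₄⁻/Mn²⁺ is the cathode (higher E°), Cu²⁺/Cu⁺ the anode: E°cell = +1.52 − (+0.16) = +1.36 V, n = 5.
Overall: MnO₄⁻(aq) + 8 H⁺(aq) + 5 Cu⁺(aq) → Mn²⁺(aq) + 4 H₂O(l) + 5 Cu²⁺(aq)
Q = [Mn²⁺]·[Cu²⁺]^5 / ([MnO₄⁻]·[H⁺]^8·[Cu⁺]^5); log Q = -3.415.
E = E° − (0.0592/n) log Q = +1.36 − (0.0592/5)(-3.415) = +1.400 V.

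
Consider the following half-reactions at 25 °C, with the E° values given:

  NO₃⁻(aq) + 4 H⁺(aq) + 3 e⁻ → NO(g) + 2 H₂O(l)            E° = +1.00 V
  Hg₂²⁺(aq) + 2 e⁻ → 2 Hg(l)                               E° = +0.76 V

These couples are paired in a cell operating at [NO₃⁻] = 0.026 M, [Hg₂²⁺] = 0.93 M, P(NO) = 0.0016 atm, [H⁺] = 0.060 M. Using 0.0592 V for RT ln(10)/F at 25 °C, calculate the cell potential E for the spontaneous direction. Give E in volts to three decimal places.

NO₃⁻/NO is the cathode (higher E°), Hg₂²⁺/Hg the anode: E°cell = +1.00 − (+0.76) = +0.24 V, n = 6.
Overall: 2 NO₃⁻(aq) + 8 H⁺(aq) + 6 Hg(l) → 2 NO(g) + 4 H₂O(l) + 3 Hg₂²⁺(aq)
Q = P(NO)^2·[Hg₂²⁺]^3 / ([NO₃⁻]^2·[H⁺]^8); log Q = 7.259.
E = E° − (0.0592/n) log Q = +0.24 − (0.0592/6)(7.259) = +0.168 V.

+0.168 V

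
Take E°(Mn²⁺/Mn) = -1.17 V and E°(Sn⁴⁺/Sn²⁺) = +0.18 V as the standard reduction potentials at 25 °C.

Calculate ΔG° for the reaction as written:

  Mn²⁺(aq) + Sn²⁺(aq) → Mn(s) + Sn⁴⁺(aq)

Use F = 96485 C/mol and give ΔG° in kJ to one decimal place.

+260.5 kJ

As written, Mn²⁺/Mn is reduced (cathode) and Sn⁴⁺/Sn²⁺ is oxidised (anode), so E°cell = (-1.17) − (+0.18) = -1.35 V.
Balancing electrons gives n = 2.
ΔG° = −nFE° = −(2)(96485)(-1.35) = 260,510 J = +260.5 kJ.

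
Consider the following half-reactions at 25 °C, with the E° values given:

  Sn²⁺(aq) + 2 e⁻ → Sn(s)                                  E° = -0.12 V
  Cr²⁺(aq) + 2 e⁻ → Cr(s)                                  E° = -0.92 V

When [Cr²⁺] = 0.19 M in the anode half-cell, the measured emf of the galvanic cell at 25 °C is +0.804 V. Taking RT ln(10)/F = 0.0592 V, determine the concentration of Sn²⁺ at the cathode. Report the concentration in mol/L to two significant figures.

0.26 M

Sn²⁺/Sn is the cathode, Cr²⁺/Cr the anode: E°cell = +0.80 V, n = 2.
Overall reaction: Sn²⁺(aq) + Cr(s) → Sn(s) + Cr²⁺(aq); Q = [Cr²⁺]^1/[Sn²⁺]^1.
From E = E° − (0.0592/n) log Q: log Q = (E° − E)·n/0.0592 = (+0.80 − (+0.804))·2/0.0592 = -0.1351.
So 1·log[Sn²⁺] = 1·log(0.19) − log Q = -0.7212 − (-0.1351) = -0.5861; [Sn²⁺] = 10^(-0.5861) ≈ 0.26 M.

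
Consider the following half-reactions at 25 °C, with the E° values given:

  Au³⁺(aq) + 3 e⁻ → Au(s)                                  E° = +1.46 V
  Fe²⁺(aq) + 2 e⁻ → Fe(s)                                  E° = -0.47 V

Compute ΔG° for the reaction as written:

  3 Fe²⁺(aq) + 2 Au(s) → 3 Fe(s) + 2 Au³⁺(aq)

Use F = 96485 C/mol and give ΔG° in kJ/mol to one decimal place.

As written, Fe²⁺/Fe is reduced (cathode) and Au³⁺/Au is oxidised (anode), so E°cell = (-0.47) − (+1.46) = -1.93 V.
Balancing electrons gives n = 6.
ΔG° = −nFE° = −(6)(96485)(-1.93) = 1,117,296 J = +1117.3 kJ/mol.

+1117.3 kJ/mol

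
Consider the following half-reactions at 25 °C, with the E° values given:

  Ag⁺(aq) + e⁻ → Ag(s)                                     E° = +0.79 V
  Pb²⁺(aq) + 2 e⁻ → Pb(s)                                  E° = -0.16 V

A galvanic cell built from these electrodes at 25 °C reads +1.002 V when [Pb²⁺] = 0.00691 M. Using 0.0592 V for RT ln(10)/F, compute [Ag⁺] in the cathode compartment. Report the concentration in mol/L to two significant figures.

0.63 M

Ag⁺/Ag is the cathode, Pb²⁺/Pb the anode: E°cell = +0.95 V, n = 2.
Overall reaction: 2 Ag⁺(aq) + Pb(s) → 2 Ag(s) + Pb²⁺(aq); Q = [Pb²⁺]^1/[Ag⁺]^2.
From E = E° − (0.0592/n) log Q: log Q = (E° − E)·n/0.0592 = (+0.95 − (+1.002))·2/0.0592 = -1.7568.
So 2·log[Ag⁺] = 1·log(0.00691) − log Q = -2.1605 − (-1.7568) = -0.4037; log[Ag⁺] = -0.4037 / 2 = -0.2019; [Ag⁺] = 10^(-0.2019) ≈ 0.63 M.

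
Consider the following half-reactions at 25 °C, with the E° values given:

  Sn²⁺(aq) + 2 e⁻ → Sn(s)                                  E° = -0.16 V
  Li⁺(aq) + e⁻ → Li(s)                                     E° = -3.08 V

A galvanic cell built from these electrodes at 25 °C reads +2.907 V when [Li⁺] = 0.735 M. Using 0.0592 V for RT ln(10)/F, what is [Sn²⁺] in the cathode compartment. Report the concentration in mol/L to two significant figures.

Sn²⁺/Sn is the cathode, Li⁺/Li the anode: E°cell = +2.92 V, n = 2.
Overall reaction: Sn²⁺(aq) + 2 Li(s) → Sn(s) + 2 Li⁺(aq); Q = [Li⁺]^2/[Sn²⁺]^1.
From E = E° − (0.0592/n) log Q: log Q = (E° − E)·n/0.0592 = (+2.92 − (+2.907))·2/0.0592 = 0.4392.
So 1·log[Sn²⁺] = 2·log(0.735) − log Q = -0.2674 − (0.4392) = -0.7066; [Sn²⁺] = 10^(-0.7066) ≈ 0.20 M.

0.20 M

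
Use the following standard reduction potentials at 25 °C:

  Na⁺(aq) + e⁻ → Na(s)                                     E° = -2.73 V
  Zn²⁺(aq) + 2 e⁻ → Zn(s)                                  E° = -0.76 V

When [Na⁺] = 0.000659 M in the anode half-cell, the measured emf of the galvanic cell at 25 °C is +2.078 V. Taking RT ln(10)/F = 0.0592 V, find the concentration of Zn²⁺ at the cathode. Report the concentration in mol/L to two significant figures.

0.0019 M

Zn²⁺/Zn is the cathode, Na⁺/Na the anode: E°cell = +1.97 V, n = 2.
Overall reaction: Zn²⁺(aq) + 2 Na(s) → Zn(s) + 2 Na⁺(aq); Q = [Na⁺]^2/[Zn²⁺]^1.
From E = E° − (0.0592/n) log Q: log Q = (E° − E)·n/0.0592 = (+1.97 − (+2.078))·2/0.0592 = -3.6486.
So 1·log[Zn²⁺] = 2·log(0.000659) − log Q = -6.3622 − (-3.6486) = -2.7136; [Zn²⁺] = 10^(-2.7136) ≈ 0.0019 M.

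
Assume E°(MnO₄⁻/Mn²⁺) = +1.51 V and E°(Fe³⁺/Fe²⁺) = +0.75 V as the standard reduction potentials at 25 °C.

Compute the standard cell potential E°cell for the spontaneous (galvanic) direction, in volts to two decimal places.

+0.76 V

The MnO₄⁻/Mn²⁺ couple has the higher reduction potential, so it is the cathode; Fe³⁺/Fe²⁺ is oxidised at the anode.
E°cell = E°(cathode) − E°(anode) = (+1.51) − (+0.75) = +0.76 V.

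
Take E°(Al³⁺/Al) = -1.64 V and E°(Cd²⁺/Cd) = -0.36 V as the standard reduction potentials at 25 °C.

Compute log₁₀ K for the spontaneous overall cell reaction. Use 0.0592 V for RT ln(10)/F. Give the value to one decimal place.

129.7

Cathode: Cd²⁺/Cd; anode: Al³⁺/Al. E°cell = +1.28 V, n = 6.
log K = nE°cell / 0.0592 = (6)(+1.28) / 0.0592 = 129.7.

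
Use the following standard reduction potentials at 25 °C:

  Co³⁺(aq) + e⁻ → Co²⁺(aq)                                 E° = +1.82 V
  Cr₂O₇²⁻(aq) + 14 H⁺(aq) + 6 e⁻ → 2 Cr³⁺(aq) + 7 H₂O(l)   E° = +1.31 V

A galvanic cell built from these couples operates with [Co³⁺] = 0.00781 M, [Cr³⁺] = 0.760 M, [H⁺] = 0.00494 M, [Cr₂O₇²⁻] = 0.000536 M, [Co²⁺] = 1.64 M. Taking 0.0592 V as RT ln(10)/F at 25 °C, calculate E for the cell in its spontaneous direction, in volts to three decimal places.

+0.721 V

Co³⁺/Co²⁺ is the cathode (higher E°), Cr₂O₇²⁻/Cr³⁺ the anode: E°cell = +1.82 − (+1.31) = +0.51 V, n = 6.
Overall: 6 Co³⁺(aq) + 2 Cr³⁺(aq) + 7 H₂O(l) → 6 Co²⁺(aq) + Cr₂O₇²⁻(aq) + 14 H⁺(aq)
Q = [Co²⁺]^6·[Cr₂O₇²⁻]·[H⁺]^14 / ([Co³⁺]^6·[Cr³⁺]^2); log Q = -21.387.
E = E° − (0.0592/n) log Q = +0.51 − (0.0592/6)(-21.387) = +0.721 V.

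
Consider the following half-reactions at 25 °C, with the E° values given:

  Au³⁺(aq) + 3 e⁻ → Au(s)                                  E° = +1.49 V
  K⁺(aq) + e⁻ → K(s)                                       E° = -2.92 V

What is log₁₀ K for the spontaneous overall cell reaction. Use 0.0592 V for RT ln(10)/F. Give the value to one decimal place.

223.5

Cathode: Au³⁺/Au; anode: K⁺/K. E°cell = +4.41 V, n = 3.
log K = nE°cell / 0.0592 = (3)(+4.41) / 0.0592 = 223.5.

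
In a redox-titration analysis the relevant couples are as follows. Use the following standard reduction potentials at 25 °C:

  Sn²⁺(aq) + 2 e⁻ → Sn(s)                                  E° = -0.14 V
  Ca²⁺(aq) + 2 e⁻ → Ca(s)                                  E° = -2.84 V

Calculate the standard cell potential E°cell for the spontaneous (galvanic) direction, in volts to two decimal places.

+2.70 V

The Sn²⁺/Sn couple has the higher reduction potential, so it is the cathode; Ca²⁺/Ca is oxidised at the anode.
E°cell = E°(cathode) − E°(anode) = (-0.14) − (-2.84) = +2.70 V.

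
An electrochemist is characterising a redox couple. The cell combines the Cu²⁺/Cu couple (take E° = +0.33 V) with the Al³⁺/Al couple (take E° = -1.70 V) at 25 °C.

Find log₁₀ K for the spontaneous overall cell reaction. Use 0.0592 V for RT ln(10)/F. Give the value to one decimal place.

Cathode: Cu²⁺/Cu; anode: Al³⁺/Al. E°cell = +2.03 V, n = 6.
log K = nE°cell / 0.0592 = (6)(+2.03) / 0.0592 = 205.7.

205.7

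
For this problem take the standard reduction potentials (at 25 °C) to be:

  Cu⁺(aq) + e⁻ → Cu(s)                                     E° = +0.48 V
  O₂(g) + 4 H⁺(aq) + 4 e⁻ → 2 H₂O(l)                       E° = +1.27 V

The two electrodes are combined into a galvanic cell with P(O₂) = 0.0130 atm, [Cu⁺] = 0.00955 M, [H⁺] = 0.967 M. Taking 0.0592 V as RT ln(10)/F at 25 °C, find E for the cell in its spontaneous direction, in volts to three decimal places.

+0.881 V

O₂/H₂O is the cathode (higher E°), Cu⁺/Cu the anode: E°cell = +1.27 − (+0.48) = +0.79 V, n = 4.
Overall: O₂(g) + 4 H⁺(aq) + 4 Cu(s) → 2 H₂O(l) + 4 Cu⁺(aq)
Q = [Cu⁺]^4 / (P(O₂)·[H⁺]^4); log Q = -6.136.
E = E° − (0.0592/n) log Q = +0.79 − (0.0592/4)(-6.136) = +0.881 V.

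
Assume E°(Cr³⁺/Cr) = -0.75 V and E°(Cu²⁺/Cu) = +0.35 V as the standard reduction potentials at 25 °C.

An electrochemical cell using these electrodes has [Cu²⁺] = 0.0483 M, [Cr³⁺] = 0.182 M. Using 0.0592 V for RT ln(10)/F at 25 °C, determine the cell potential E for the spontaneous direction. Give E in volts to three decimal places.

Cu²⁺/Cu is the cathode (higher E°), Cr³⁺/Cr the anode: E°cell = +0.35 − (-0.75) = +1.10 V, n = 6.
Overall: 3 Cu²⁺(aq) + 2 Cr(s) → 3 Cu(s) + 2 Cr³⁺(aq)
Q = [Cr³⁺]^2 / ([Cu²⁺]^3); log Q = 2.468.
E = E° − (0.0592/n) log Q = +1.10 − (0.0592/6)(2.468) = +1.076 V.

+1.076 V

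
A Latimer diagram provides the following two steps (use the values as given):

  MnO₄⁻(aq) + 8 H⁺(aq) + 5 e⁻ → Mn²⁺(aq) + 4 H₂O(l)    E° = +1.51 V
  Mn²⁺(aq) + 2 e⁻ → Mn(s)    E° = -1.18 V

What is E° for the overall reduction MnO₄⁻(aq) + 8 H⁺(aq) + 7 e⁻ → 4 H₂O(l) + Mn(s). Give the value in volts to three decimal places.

Since ΔG° = −nFE° is additive over sequential reductions, n₃E°₃ = n₁E°₁ + n₂E°₂.
E°₃ = (5×+1.51 + 2×-1.18) / 7 = (+5.190) / 7 = +0.741 V.
Simply averaging or adding the two E° values would be wrong; the electron-weighted sum is required.

+0.741 V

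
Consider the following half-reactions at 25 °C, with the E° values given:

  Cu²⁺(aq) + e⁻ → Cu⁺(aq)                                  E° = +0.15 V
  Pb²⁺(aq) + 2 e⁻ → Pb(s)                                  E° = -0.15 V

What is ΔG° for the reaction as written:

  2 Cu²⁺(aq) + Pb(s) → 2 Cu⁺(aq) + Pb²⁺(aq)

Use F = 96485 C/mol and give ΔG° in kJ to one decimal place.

-57.9 kJ

As written, Cu²⁺/Cu⁺ is reduced (cathode) and Pb²⁺/Pb is oxidised (anode), so E°cell = (+0.15) − (-0.15) = +0.30 V.
Balancing electrons gives n = 2.
ΔG° = −nFE° = −(2)(96485)(+0.30) = -57,891 J = -57.9 kJ.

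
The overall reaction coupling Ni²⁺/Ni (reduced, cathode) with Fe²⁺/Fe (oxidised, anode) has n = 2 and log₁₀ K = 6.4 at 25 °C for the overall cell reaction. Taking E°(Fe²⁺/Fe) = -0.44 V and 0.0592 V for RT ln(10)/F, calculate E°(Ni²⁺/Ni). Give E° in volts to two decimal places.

-0.25 V

E°cell = (0.0592/n)·log K = (0.0592/2)(6.4) = +0.189 V.
Since Ni²⁺/Ni is the cathode and Fe²⁺/Fe the anode, E°cell = E°(Ni²⁺/Ni) − E°(Fe²⁺/Fe).
So E°(Ni²⁺/Ni) = E°cell + E°(Fe²⁺/Fe) = +0.189 + (-0.44) = -0.25 V.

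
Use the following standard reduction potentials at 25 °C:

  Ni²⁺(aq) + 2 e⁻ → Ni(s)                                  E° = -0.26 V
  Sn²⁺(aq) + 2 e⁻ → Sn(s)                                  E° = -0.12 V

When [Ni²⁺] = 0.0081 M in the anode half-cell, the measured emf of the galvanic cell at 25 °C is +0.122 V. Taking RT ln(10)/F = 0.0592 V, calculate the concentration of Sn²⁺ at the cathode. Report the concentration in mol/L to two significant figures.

0.0020 M

Sn²⁺/Sn is the cathode, Ni²⁺/Ni the anode: E°cell = +0.14 V, n = 2.
Overall reaction: Sn²⁺(aq) + Ni(s) → Sn(s) + Ni²⁺(aq); Q = [Ni²⁺]^1/[Sn²⁺]^1.
From E = E° − (0.0592/n) log Q: log Q = (E° − E)·n/0.0592 = (+0.14 − (+0.122))·2/0.0592 = 0.6081.
So 1·log[Sn²⁺] = 1·log(0.0081) − log Q = -2.0915 − (0.6081) = -2.6996; [Sn²⁺] = 10^(-2.6996) ≈ 0.0020 M.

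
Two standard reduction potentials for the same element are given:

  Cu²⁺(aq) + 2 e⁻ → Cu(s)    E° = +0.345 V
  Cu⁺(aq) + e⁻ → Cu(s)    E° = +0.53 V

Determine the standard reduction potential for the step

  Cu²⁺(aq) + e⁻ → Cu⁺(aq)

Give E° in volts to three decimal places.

+0.160 V

Sequential free energies add, so n₃E°₃ = n₁E°₁ + n₂E°₂.
With n₃ = 2, and the known step contributing 1×(+0.53) V, the unknown satisfies 1·E° = 2×(+0.345) − 1×(+0.53) = +0.160.
E° = +0.160 / 1 = +0.160 V.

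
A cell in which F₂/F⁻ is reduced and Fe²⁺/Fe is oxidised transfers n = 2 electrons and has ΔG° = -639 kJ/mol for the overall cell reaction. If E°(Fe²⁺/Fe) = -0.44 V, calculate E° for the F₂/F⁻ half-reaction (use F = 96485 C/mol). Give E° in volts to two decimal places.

E°cell = −ΔG°/(nF) = −(-639×10³)/((2)(96485)) = +3.311 V.
Since F₂/F⁻ is the cathode and Fe²⁺/Fe the anode, E°cell = E°(F₂/F⁻) − E°(Fe²⁺/Fe).
So E°(F₂/F⁻) = E°cell + E°(Fe²⁺/Fe) = +3.311 + (-0.44) = +2.87 V.

+2.87 V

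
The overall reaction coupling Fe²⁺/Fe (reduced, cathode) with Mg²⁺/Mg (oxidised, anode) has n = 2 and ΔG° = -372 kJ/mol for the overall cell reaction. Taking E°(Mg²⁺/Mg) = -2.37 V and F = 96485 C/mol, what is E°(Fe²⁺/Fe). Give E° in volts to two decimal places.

-0.44 V

E°cell = −ΔG°/(nF) = −(-372×10³)/((2)(96485)) = +1.928 V.
Since Fe²⁺/Fe is the cathode and Mg²⁺/Mg the anode, E°cell = E°(Fe²⁺/Fe) − E°(Mg²⁺/Mg).
So E°(Fe²⁺/Fe) = E°cell + E°(Mg²⁺/Mg) = +1.928 + (-2.37) = -0.44 V.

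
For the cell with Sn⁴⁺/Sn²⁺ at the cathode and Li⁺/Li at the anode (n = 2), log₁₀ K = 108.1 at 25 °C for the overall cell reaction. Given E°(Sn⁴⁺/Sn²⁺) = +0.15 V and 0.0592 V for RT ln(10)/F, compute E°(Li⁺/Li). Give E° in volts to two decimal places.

E°cell = (0.0592/n)·log K = (0.0592/2)(108.1) = +3.200 V.
Since Sn⁴⁺/Sn²⁺ is the cathode and Li⁺/Li the anode, E°cell = E°(Sn⁴⁺/Sn²⁺) − E°(Li⁺/Li).
So E°(Li⁺/Li) = E°(Sn⁴⁺/Sn²⁺) − E°cell = (+0.15) − (+3.200) = -3.05 V.

-3.05 V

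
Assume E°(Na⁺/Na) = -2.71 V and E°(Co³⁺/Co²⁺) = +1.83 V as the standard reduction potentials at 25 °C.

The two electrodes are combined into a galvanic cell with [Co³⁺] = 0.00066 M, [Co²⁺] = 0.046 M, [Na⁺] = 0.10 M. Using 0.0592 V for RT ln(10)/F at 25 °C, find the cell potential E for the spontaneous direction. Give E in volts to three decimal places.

Co³⁺/Co²⁺ is the cathode (higher E°), Na⁺/Na the anode: E°cell = +1.83 − (-2.71) = +4.54 V, n = 1.
Overall: Co³⁺(aq) + Na(s) → Co²⁺(aq) + Na⁺(aq)
Q = [Co²⁺]·[Na⁺] / ([Co³⁺]); log Q = 0.843.
E = E° − (0.0592/n) log Q = +4.54 − (0.0592/1)(0.843) = +4.490 V.

+4.490 V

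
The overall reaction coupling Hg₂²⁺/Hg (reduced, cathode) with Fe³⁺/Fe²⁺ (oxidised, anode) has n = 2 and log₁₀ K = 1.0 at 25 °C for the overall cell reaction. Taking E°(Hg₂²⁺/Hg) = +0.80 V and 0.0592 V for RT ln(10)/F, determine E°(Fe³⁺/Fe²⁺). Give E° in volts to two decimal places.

+0.77 V

E°cell = (0.0592/n)·log K = (0.0592/2)(1.0) = +0.030 V.
Since Hg₂²⁺/Hg is the cathode and Fe³⁺/Fe²⁺ the anode, E°cell = E°(Hg₂²⁺/Hg) − E°(Fe³⁺/Fe²⁺).
So E°(Fe³⁺/Fe²⁺) = E°(Hg₂²⁺/Hg) − E°cell = (+0.80) − (+0.030) = +0.77 V.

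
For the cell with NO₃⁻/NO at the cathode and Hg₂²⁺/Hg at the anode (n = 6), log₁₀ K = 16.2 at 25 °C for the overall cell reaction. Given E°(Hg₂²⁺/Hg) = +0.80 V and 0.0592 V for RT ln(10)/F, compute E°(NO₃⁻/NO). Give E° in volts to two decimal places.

+0.96 V

E°cell = (0.0592/n)·log K = (0.0592/6)(16.2) = +0.160 V.
Since NO₃⁻/NO is the cathode and Hg₂²⁺/Hg the anode, E°cell = E°(NO₃⁻/NO) − E°(Hg₂²⁺/Hg).
So E°(NO₃⁻/NO) = E°cell + E°(Hg₂²⁺/Hg) = +0.160 + (+0.80) = +0.96 V.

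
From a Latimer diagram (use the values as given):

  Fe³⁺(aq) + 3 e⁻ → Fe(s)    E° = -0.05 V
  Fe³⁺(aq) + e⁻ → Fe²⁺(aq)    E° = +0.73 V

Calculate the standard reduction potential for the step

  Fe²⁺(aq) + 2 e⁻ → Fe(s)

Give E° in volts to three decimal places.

-0.440 V

Sequential free energies add, so n₃E°₃ = n₁E°₁ + n₂E°₂.
With n₃ = 3, and the known step contributing 1×(+0.73) V, the unknown satisfies 2·E° = 3×(-0.05) − 1×(+0.73) = -0.880.
E° = -0.880 / 2 = -0.440 V.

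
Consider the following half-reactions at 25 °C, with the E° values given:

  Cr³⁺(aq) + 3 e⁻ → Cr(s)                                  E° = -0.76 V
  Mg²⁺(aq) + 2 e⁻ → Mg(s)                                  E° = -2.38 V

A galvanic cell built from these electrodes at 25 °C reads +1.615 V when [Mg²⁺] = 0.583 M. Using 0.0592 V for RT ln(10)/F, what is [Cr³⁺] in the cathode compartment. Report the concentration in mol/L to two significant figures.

Cr³⁺/Cr is the cathode, Mg²⁺/Mg the anode: E°cell = +1.62 V, n = 6.
Overall reaction: 2 Cr³⁺(aq) + 3 Mg(s) → 2 Cr(s) + 3 Mg²⁺(aq); Q = [Mg²⁺]^3/[Cr³⁺]^2.
From E = E° − (0.0592/n) log Q: log Q = (E° − E)·n/0.0592 = (+1.62 − (+1.615))·6/0.0592 = 0.5068.
So 2·log[Cr³⁺] = 3·log(0.583) − log Q = -0.7030 − (0.5068) = -1.2098; log[Cr³⁺] = -1.2098 / 2 = -0.6049; [Cr³⁺] = 10^(-0.6049) ≈ 0.25 M.

0.25 M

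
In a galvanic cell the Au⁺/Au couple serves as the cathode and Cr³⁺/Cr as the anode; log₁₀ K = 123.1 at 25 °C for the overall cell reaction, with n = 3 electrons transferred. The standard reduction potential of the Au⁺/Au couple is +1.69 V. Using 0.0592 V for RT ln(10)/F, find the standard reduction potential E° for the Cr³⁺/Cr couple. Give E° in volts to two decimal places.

E°cell = (0.0592/n)·log K = (0.0592/3)(123.1) = +2.429 V.
Since Au⁺/Au is the cathode and Cr³⁺/Cr the anode, E°cell = E°(Au⁺/Au) − E°(Cr³⁺/Cr).
So E°(Cr³⁺/Cr) = E°(Au⁺/Au) − E°cell = (+1.69) − (+2.429) = -0.74 V.

-0.74 V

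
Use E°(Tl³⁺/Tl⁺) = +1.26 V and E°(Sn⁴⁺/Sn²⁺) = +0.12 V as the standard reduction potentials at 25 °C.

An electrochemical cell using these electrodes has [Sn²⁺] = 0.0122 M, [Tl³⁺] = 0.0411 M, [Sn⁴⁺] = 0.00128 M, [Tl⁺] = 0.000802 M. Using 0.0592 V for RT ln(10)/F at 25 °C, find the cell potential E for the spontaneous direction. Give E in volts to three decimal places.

Tl³⁺/Tl⁺ is the cathode (higher E°), Sn⁴⁺/Sn²⁺ the anode: E°cell = +1.26 − (+0.12) = +1.14 V, n = 2.
Overall: Tl³⁺(aq) + Sn²⁺(aq) → Tl⁺(aq) + Sn⁴⁺(aq)
Q = [Tl⁺]·[Sn⁴⁺] / ([Tl³⁺]·[Sn²⁺]); log Q = -2.689.
E = E° − (0.0592/n) log Q = +1.14 − (0.0592/2)(-2.689) = +1.220 V.

+1.220 V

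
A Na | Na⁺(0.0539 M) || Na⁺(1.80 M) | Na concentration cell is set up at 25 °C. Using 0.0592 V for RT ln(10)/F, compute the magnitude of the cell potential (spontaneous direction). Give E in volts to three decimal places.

+0.090 V

For a concentration cell E°cell = 0. The 1.80 M side is the cathode (reduction is favoured where [Na⁺] is higher).
With n = 1, E = −(0.0592/1) log([Na⁺]ₐₙ/[Na⁺]꜀ₐₜ) = −(0.0592/1) log(0.0539/1.8) = −(0.0592/1)(-1.524) = +0.090 V.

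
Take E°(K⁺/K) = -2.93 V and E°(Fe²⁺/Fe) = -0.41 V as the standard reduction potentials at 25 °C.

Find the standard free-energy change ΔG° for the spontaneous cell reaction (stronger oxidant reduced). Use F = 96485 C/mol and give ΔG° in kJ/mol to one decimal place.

-486.3 kJ/mol

Fe²⁺/Fe (E° = -0.41 V) is the cathode; K⁺/K (E° = -2.93 V) is the anode, so E°cell = +2.52 V.
Balancing electrons gives n = 2 (lcm of 2 and 1).
ΔG° = −nFE° = −(2)(96485)(+2.52) = -486,284 J = -486.3 kJ/mol.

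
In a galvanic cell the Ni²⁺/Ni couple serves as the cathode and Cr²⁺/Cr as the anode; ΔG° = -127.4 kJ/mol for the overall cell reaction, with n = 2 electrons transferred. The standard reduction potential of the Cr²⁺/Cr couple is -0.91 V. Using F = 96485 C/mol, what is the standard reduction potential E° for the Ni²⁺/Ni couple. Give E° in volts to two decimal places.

E°cell = −ΔG°/(nF) = −(-127.4×10³)/((2)(96485)) = +0.660 V.
Since Ni²⁺/Ni is the cathode and Cr²⁺/Cr the anode, E°cell = E°(Ni²⁺/Ni) − E°(Cr²⁺/Cr).
So E°(Ni²⁺/Ni) = E°cell + E°(Cr²⁺/Cr) = +0.660 + (-0.91) = -0.25 V.

-0.25 V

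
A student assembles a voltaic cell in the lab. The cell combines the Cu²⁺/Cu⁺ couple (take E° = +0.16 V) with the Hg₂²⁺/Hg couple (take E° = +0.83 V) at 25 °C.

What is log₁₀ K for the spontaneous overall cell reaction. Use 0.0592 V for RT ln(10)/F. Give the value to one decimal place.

22.6

Cathode: Hg₂²⁺/Hg; anode: Cu²⁺/Cu⁺. E°cell = +0.67 V, n = 2.
log K = nE°cell / 0.0592 = (2)(+0.67) / 0.0592 = 22.6.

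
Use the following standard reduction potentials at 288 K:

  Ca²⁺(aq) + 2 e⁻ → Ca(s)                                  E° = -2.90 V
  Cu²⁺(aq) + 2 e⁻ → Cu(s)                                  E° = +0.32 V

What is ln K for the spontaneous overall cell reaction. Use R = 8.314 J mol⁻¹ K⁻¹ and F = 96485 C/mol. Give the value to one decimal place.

Cathode: Cu²⁺/Cu; anode: Ca²⁺/Ca. E°cell = (+0.32) − (-2.90) = +3.22 V, with n = 2.
ΔG° = −nFE° = −RT ln K, so ln K = nFE°/(RT) = (2)(96485)(+3.22) / ((8.314)(288)) = 259.503.

259.5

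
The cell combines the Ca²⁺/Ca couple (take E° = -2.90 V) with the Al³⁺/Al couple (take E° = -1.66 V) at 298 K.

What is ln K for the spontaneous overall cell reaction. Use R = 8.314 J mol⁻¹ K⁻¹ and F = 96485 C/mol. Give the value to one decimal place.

Cathode: Al³⁺/Al; anode: Ca²⁺/Ca. E°cell = (-1.66) − (-2.90) = +1.24 V, with n = 6.
ΔG° = −nFE° = −RT ln K, so ln K = nFE°/(RT) = (6)(96485)(+1.24) / ((8.314)(298)) = 289.739.

289.7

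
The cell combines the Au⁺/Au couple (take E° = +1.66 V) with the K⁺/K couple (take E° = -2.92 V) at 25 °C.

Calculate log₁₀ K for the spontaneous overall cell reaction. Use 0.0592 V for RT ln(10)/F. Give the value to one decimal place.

77.4

Cathode: Au⁺/Au; anode: K⁺/K. E°cell = +4.58 V, n = 1.
log K = nE°cell / 0.0592 = (1)(+4.58) / 0.0592 = 77.4.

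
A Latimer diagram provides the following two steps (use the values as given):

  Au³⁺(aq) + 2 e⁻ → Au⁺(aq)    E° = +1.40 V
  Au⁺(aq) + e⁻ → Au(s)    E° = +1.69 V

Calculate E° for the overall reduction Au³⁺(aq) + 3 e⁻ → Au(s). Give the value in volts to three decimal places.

+1.497 V

Standard free energies of sequential steps add: ΔG°₃ = ΔG°₁ + ΔG°₂, so n₃E°₃ = n₁E°₁ + n₂E°₂.
E°₃ = (2×+1.40 + 1×+1.69) / 3 = (+4.490) / 3 = +1.497 V.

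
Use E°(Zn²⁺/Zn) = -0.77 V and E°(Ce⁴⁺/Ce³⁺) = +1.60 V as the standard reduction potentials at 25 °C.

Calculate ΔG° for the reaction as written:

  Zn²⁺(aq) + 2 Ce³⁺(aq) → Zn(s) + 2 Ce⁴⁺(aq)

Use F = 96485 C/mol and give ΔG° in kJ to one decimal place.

As written, Zn²⁺/Zn is reduced (cathode) and Ce⁴⁺/Ce³⁺ is oxidised (anode), so E°cell = (-0.77) − (+1.60) = -2.37 V.
Balancing electrons gives n = 2.
ΔG° = −nFE° = −(2)(96485)(-2.37) = 457,339 J = +457.3 kJ.

+457.3 kJ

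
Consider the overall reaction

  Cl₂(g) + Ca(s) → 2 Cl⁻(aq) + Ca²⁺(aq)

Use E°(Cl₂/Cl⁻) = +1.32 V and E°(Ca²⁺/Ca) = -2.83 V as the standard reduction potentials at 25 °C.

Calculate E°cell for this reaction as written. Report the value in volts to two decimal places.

+4.15 V

The Cl₂/Cl⁻ couple has the higher reduction potential, so it is the cathode; Ca²⁺/Ca is oxidised at the anode.
E°cell = E°(cathode) − E°(anode) = (+1.32) − (-2.83) = +4.15 V.
Since E°cell > 0, the reaction is spontaneous under standard conditions.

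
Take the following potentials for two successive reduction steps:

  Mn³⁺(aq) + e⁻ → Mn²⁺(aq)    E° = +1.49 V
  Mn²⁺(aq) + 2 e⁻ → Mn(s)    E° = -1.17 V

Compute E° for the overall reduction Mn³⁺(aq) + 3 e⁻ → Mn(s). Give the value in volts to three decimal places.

-0.283 V

Adding the free-energy changes (−nFE°) of the two steps gives −n₃FE°₃ = −n₁FE°₁ − n₂FE°₂.
E°₃ = (1×+1.49 + 2×-1.17) / 3 = (-0.850) / 3 = -0.283 V.
Simply averaging or adding the two E° values would be wrong; the electron-weighted sum is required.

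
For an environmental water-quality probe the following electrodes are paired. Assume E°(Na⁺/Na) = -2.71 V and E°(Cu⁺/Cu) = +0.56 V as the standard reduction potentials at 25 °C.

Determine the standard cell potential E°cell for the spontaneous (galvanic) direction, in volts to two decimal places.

+3.27 V

The Cu⁺/Cu couple has the higher reduction potential, so it is the cathode; Na⁺/Na is oxidised at the anode.
E°cell = E°(cathode) − E°(anode) = (+0.56) − (-2.71) = +3.27 V.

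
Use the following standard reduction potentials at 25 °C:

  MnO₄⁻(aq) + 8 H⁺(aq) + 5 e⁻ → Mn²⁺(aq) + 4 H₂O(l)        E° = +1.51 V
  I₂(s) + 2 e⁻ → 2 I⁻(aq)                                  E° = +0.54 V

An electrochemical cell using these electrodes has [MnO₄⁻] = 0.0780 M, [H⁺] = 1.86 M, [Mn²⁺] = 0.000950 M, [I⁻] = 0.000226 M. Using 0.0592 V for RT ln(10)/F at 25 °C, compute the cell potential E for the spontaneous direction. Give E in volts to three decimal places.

+0.802 V

MnO₄⁻/Mn²⁺ is the cathode (higher E°), I₂/I⁻ the anode: E°cell = +1.51 − (+0.54) = +0.97 V, n = 10.
Overall: 2 MnO₄⁻(aq) + 16 H⁺(aq) + 10 I⁻(aq) → 2 Mn²⁺(aq) + 8 H₂O(l) + 5 I₂(s)
Q = [Mn²⁺]^2 / ([MnO₄⁻]^2·[H⁺]^16·[I⁻]^10); log Q = 28.318.
E = E° − (0.0592/n) log Q = +0.97 − (0.0592/10)(28.318) = +0.802 V.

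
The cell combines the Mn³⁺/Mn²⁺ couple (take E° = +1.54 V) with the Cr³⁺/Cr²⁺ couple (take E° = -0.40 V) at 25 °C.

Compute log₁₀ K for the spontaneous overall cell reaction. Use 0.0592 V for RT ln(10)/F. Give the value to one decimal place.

Cathode: Mn³⁺/Mn²⁺; anode: Cr³⁺/Cr²⁺. E°cell = +1.94 V, n = 1.
log K = nE°cell / 0.0592 = (1)(+1.94) / 0.0592 = 32.8.

32.8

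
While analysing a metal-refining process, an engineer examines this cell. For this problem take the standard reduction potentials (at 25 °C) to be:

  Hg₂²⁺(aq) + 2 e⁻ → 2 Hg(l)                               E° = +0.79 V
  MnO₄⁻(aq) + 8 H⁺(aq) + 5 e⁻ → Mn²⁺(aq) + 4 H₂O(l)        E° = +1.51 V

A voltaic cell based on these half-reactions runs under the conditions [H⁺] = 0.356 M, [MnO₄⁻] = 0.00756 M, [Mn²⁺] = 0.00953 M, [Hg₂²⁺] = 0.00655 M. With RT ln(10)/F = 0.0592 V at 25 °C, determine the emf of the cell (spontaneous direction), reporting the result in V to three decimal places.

MnO₄⁻/Mn²⁺ is the cathode (higher E°), Hg₂²⁺/Hg the anode: E°cell = +1.51 − (+0.79) = +0.72 V, n = 10.
Overall: 2 MnO₄⁻(aq) + 16 H⁺(aq) + 10 Hg(l) → 2 Mn²⁺(aq) + 8 H₂O(l) + 5 Hg₂²⁺(aq)
Q = [Mn²⁺]^2·[Hg₂²⁺]^5 / ([MnO₄⁻]^2·[H⁺]^16); log Q = -3.541.
E = E° − (0.0592/n) log Q = +0.72 − (0.0592/10)(-3.541) = +0.741 V.

+0.741 V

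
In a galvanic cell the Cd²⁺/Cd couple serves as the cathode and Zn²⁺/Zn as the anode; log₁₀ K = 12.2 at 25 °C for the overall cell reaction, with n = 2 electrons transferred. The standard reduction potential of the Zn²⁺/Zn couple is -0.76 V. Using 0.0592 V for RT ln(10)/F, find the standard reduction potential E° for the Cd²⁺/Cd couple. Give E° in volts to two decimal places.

E°cell = (0.0592/n)·log K = (0.0592/2)(12.2) = +0.361 V.
Since Cd²⁺/Cd is the cathode and Zn²⁺/Zn the anode, E°cell = E°(Cd²⁺/Cd) − E°(Zn²⁺/Zn).
So E°(Cd²⁺/Cd) = E°cell + E°(Zn²⁺/Zn) = +0.361 + (-0.76) = -0.40 V.

-0.40 V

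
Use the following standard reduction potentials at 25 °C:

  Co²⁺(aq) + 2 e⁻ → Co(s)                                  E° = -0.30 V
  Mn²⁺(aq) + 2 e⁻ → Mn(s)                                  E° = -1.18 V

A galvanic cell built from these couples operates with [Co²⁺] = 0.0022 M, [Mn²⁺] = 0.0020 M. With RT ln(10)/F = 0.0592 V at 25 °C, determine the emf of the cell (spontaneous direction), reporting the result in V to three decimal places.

+0.881 V

Co²⁺/Co is the cathode (higher E°), Mn²⁺/Mn the anode: E°cell = -0.30 − (-1.18) = +0.88 V, n = 2.
Overall: Co²⁺(aq) + Mn(s) → Co(s) + Mn²⁺(aq)
Q = [Mn²⁺] / ([Co²⁺]); log Q = -0.041.
E = E° − (0.0592/n) log Q = +0.88 − (0.0592/2)(-0.041) = +0.881 V.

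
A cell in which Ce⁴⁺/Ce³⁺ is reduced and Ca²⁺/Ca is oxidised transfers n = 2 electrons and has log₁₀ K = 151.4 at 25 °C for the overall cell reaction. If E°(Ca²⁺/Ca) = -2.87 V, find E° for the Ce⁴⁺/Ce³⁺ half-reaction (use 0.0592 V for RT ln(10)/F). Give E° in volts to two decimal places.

E°cell = (0.0592/n)·log K = (0.0592/2)(151.4) = +4.481 V.
Since Ce⁴⁺/Ce³⁺ is the cathode and Ca²⁺/Ca the anode, E°cell = E°(Ce⁴⁺/Ce³⁺) − E°(Ca²⁺/Ca).
So E°(Ce⁴⁺/Ce³⁺) = E°cell + E°(Ca²⁺/Ca) = +4.481 + (-2.87) = +1.61 V.

+1.61 V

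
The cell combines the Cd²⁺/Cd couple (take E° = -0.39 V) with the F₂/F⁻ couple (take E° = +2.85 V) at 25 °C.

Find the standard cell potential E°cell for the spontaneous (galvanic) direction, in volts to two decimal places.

The F₂/F⁻ couple has the higher reduction potential, so it is the cathode; Cd²⁺/Cd is oxidised at the anode.
E°cell = E°(cathode) − E°(anode) = (+2.85) − (-0.39) = +3.24 V.

+3.24 V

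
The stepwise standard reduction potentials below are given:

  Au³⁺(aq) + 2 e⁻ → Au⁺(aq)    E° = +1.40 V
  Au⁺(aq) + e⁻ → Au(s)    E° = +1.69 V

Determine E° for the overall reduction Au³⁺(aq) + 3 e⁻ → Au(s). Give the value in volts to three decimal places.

+1.497 V

Adding the free-energy changes (−nFE°) of the two steps gives −n₃FE°₃ = −n₁FE°₁ − n₂FE°₂.
E°₃ = (2×+1.40 + 1×+1.69) / 3 = (+4.490) / 3 = +1.497 V.
Simply averaging or adding the two E° values would be wrong; the electron-weighted sum is required.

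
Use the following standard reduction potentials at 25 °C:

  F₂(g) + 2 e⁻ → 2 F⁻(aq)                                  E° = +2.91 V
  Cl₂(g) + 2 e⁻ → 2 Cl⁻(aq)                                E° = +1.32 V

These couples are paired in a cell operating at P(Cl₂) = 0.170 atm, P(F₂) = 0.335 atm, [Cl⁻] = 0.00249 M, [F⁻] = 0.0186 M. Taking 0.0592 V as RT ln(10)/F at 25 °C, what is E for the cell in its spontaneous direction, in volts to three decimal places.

F₂/F⁻ is the cathode (higher E°), Cl₂/Cl⁻ the anode: E°cell = +2.91 − (+1.32) = +1.59 V, n = 2.
Overall: F₂(g) + 2 Cl⁻(aq) → 2 F⁻(aq) + Cl₂(g)
Q = [F⁻]^2·P(Cl₂) / (P(F₂)·[Cl⁻]^2); log Q = 1.452.
E = E° − (0.0592/n) log Q = +1.59 − (0.0592/2)(1.452) = +1.547 V.

+1.547 V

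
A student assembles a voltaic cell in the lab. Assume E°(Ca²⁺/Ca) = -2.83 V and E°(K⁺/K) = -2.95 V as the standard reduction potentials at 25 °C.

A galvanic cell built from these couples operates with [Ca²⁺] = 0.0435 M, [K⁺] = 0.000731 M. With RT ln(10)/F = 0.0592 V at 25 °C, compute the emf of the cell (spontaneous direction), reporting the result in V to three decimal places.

+0.265 V

Ca²⁺/Ca is the cathode (higher E°), K⁺/K the anode: E°cell = -2.83 − (-2.95) = +0.12 V, n = 2.
Overall: Ca²⁺(aq) + 2 K(s) → Ca(s) + 2 K⁺(aq)
Q = [K⁺]^2 / ([Ca²⁺]); log Q = -4.911.
E = E° − (0.0592/n) log Q = +0.12 − (0.0592/2)(-4.911) = +0.265 V.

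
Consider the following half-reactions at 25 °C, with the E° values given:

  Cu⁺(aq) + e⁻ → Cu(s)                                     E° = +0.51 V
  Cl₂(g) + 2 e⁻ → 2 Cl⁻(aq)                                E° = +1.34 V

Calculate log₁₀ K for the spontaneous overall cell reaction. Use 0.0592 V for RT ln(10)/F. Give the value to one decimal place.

Cathode: Cl₂/Cl⁻; anode: Cu⁺/Cu. E°cell = +0.83 V, n = 2.
log K = nE°cell / 0.0592 = (2)(+0.83) / 0.0592 = 28.0.

28.0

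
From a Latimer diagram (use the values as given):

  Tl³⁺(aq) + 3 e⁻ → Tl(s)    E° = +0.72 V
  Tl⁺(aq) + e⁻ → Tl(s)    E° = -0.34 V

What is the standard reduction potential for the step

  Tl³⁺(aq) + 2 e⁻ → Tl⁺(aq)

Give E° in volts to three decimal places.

Sequential free energies add, so n₃E°₃ = n₁E°₁ + n₂E°₂.
With n₃ = 3, and the known step contributing 1×(-0.34) V, the unknown satisfies 2·E° = 3×(+0.72) − 1×(-0.34) = +2.500.
E° = +2.500 / 2 = +1.250 V.

+1.250 V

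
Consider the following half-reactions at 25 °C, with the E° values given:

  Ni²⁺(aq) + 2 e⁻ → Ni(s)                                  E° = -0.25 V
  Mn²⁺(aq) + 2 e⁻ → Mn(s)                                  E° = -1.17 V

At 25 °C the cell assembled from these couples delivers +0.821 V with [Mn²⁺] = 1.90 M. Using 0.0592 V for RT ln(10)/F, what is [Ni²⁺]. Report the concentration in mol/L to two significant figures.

0.00086 M

Ni²⁺/Ni is the cathode, Mn²⁺/Mn the anode: E°cell = +0.92 V, n = 2.
Overall reaction: Ni²⁺(aq) + Mn(s) → Ni(s) + Mn²⁺(aq); Q = [Mn²⁺]^1/[Ni²⁺]^1.
From E = E° − (0.0592/n) log Q: log Q = (E° − E)·n/0.0592 = (+0.92 − (+0.821))·2/0.0592 = 3.3446.
So 1·log[Ni²⁺] = 1·log(1.9) − log Q = 0.2788 − (3.3446) = -3.0658; [Ni²⁺] = 10^(-3.0658) ≈ 0.00086 M.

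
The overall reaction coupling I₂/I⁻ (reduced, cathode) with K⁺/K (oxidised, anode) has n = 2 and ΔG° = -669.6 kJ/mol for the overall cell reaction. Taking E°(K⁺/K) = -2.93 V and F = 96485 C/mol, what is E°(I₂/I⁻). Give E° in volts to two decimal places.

+0.54 V

E°cell = −ΔG°/(nF) = −(-669.6×10³)/((2)(96485)) = +3.470 V.
Since I₂/I⁻ is the cathode and K⁺/K the anode, E°cell = E°(I₂/I⁻) − E°(K⁺/K).
So E°(I₂/I⁻) = E°cell + E°(K⁺/K) = +3.470 + (-2.93) = +0.54 V.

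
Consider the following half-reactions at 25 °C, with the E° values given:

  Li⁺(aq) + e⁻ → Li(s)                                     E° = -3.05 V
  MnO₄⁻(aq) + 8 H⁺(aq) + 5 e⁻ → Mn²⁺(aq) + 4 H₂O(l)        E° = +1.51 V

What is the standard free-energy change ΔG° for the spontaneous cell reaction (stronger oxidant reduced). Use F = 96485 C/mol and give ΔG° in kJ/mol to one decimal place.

MnO₄⁻/Mn²⁺ (E° = +1.51 V) is the cathode; Li⁺/Li (E° = -3.05 V) is the anode, so E°cell = +4.56 V.
Balancing electrons gives n = 5 (lcm of 5 and 1).
ΔG° = −nFE° = −(5)(96485)(+4.56) = -2,199,858 J = -2199.9 kJ/mol.

-2199.9 kJ/mol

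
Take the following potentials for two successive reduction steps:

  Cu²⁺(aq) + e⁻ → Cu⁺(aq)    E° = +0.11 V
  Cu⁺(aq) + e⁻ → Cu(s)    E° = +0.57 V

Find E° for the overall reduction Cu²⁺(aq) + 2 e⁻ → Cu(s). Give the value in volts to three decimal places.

Since ΔG° = −nFE° is additive over sequential reductions, n₃E°₃ = n₁E°₁ + n₂E°₂.
E°₃ = (1×+0.11 + 1×+0.57) / 2 = (+0.680) / 2 = +0.340 V.

+0.340 V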